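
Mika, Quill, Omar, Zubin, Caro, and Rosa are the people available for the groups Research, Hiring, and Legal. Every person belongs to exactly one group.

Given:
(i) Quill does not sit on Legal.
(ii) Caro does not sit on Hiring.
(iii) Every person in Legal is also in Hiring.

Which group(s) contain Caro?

Caro: Research

From (i): Quill ∉ Legal.
From (ii): Caro ∉ Hiring.
(iii) contrapositive: Caro ∉ Legal.
Only one group left: Caro ∈ Research.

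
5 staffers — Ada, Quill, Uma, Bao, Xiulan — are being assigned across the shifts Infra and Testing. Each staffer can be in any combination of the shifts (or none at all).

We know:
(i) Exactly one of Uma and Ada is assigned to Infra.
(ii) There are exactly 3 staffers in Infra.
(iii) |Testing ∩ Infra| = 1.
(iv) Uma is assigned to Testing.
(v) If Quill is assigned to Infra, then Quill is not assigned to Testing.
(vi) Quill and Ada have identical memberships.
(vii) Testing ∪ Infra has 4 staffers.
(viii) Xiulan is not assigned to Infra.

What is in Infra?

Infra = {Ada, Bao, Quill}

From (iv): Uma ∈ Testing.
From (viii): Xiulan ∉ Infra.
Suppose Ada ∉ Infra: no assignment then satisfies all the clues, so Ada ∈ Infra.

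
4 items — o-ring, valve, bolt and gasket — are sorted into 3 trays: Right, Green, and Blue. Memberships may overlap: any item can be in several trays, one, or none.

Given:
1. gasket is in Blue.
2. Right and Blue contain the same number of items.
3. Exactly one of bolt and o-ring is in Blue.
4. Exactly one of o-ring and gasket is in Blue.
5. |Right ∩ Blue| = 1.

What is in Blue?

From (1): gasket ∈ Blue.
(4) (exactly one): o-ring ∉ Blue.
(3) (exactly one): bolt ∈ Blue.
Suppose valve ∈ Blue: no assignment then satisfies all the clues, so valve ∉ Blue.

Blue = {bolt, gasket}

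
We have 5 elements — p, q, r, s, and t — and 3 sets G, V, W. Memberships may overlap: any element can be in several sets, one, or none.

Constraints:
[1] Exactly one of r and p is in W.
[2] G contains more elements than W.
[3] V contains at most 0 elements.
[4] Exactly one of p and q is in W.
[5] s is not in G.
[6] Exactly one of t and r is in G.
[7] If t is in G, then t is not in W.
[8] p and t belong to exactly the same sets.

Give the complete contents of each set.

G = {p, q, t}; V = {}; W = {q, r}

From (5): s ∉ G.
(3): V already has 0, so the rest are out.
Suppose p ∉ G: no assignment then satisfies all the clues, so p ∈ G.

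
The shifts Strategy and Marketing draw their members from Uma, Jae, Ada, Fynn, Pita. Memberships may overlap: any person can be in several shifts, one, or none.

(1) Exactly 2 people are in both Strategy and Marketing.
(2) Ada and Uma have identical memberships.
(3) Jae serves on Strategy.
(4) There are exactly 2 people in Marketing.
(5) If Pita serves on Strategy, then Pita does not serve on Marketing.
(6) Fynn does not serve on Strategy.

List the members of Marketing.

Marketing = {Ada, Uma}

From (3): Jae ∈ Strategy.
From (6): Fynn ∉ Strategy.
Suppose Uma ∉ Marketing: no assignment then satisfies all the clues, so Uma ∈ Marketing.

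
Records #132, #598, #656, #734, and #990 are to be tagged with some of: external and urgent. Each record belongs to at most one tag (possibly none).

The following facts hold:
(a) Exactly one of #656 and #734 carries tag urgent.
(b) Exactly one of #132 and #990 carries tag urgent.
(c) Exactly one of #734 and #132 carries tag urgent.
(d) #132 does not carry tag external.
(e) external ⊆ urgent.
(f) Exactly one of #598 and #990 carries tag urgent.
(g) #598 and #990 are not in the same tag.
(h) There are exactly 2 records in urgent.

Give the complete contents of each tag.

external = {}; urgent = {#734, #990}

From (d): #132 ∉ external.
Suppose #132 ∈ urgent: no assignment then satisfies all the clues, so #132 ∉ urgent.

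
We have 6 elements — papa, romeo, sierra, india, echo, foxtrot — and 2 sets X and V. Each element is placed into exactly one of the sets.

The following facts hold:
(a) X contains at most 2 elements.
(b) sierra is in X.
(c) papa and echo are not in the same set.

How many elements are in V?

From (b): sierra ∈ X.
Suppose romeo ∈ X: no assignment then satisfies all the clues, so romeo ∉ X.

4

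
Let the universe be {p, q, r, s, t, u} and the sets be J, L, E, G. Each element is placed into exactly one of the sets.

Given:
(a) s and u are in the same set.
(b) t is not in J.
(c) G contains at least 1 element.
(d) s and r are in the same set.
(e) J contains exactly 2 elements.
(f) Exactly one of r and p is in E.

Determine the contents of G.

From (b): t ∉ J.
Suppose p ∈ G: no assignment then satisfies all the clues, so p ∉ G.

G = {t}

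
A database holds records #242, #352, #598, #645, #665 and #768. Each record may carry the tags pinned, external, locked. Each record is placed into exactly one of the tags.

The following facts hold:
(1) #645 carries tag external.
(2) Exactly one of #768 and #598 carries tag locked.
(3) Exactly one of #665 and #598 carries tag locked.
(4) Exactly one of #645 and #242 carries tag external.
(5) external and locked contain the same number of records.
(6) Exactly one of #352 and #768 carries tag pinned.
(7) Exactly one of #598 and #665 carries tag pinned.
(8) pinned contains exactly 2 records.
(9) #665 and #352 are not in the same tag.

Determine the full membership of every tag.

pinned = {#665, #768}; external = {#352, #645}; locked = {#242, #598}

From (1): #645 ∈ external.
(4) (exactly one): #242 ∉ external.
Suppose #242 ∈ pinned: no assignment then satisfies all the clues, so #242 ∉ pinned.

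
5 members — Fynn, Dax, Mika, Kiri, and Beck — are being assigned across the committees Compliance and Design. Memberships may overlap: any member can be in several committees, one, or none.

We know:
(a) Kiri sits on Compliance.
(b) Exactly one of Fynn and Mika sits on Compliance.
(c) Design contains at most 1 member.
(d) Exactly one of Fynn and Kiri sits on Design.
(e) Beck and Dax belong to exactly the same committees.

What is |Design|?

1

From (a): Kiri ∈ Compliance.
Suppose Dax ∈ Design: no assignment then satisfies all the clues, so Dax ∉ Design.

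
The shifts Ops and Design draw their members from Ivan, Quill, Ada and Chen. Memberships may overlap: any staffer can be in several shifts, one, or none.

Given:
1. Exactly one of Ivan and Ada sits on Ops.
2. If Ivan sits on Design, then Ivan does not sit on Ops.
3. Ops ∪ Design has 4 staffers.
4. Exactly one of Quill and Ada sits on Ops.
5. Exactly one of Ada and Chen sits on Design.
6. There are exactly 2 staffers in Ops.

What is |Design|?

3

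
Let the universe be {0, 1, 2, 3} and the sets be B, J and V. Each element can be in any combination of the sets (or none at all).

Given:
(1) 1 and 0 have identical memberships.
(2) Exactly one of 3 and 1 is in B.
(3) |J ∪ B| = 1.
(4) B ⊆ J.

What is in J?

J = {3}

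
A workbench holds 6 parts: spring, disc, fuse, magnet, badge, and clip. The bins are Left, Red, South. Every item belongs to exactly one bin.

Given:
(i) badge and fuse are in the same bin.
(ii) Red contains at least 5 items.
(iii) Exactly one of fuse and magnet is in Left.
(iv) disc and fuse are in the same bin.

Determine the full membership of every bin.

Left = {magnet}; Red = {badge, clip, disc, fuse, spring}; South = {}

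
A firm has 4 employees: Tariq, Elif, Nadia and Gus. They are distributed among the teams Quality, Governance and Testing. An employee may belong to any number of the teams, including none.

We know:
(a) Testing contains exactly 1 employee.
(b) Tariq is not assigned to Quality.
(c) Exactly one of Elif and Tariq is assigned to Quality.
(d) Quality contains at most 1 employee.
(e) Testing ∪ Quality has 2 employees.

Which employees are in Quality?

Quality = {Elif}

From (b): Tariq ∉ Quality.
(c) (exactly one): Elif ∈ Quality.
(d): Quality already has 1, so the rest are out.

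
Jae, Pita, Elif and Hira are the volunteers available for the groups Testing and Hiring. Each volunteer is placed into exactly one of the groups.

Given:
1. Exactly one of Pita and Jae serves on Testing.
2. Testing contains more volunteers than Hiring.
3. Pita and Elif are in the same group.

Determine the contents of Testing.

Testing = {Elif, Hira, Pita}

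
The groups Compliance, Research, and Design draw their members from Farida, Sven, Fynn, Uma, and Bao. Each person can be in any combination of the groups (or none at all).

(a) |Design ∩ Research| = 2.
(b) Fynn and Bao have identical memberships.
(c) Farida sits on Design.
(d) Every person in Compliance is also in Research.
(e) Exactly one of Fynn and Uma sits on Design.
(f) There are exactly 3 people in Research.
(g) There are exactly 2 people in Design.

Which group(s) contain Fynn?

Fynn: none

From (c): Farida ∈ Design.
Suppose Fynn ∈ Compliance: no assignment then satisfies all the clues, so Fynn ∉ Compliance.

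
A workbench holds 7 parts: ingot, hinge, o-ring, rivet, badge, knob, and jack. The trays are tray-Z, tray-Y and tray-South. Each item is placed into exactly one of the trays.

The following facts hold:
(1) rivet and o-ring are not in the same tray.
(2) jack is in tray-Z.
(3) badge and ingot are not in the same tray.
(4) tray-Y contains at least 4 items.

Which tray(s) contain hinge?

hinge: tray-Y

From (2): jack ∈ tray-Z.
Suppose hinge ∈ tray-Z: no assignment then satisfies all the clues, so hinge ∉ tray-Z.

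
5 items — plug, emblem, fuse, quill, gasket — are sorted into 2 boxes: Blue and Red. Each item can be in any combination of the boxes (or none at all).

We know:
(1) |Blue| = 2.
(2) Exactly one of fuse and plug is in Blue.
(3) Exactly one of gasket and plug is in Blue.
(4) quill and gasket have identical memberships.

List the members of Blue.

Blue = {emblem, plug}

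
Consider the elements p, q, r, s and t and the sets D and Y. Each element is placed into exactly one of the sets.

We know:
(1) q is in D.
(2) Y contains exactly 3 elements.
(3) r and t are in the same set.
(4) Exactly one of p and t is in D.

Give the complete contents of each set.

From (1): q ∈ D.
Suppose p ∉ D: no assignment then satisfies all the clues, so p ∈ D.

D = {p, q}; Y = {r, s, t}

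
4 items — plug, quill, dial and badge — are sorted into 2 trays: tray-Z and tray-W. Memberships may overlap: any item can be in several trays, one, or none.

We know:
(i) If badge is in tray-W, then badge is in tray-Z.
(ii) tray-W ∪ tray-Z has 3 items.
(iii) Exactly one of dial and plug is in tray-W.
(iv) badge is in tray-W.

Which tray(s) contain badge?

badge: tray-W, tray-Z

From (iv): badge ∈ tray-W.
(i): badge ∈ tray-Z.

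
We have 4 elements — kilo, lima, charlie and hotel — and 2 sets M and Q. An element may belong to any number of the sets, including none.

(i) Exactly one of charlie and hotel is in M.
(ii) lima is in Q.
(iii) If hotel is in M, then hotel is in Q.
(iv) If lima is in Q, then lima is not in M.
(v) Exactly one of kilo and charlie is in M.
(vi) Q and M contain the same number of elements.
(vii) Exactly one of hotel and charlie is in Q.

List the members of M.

M = {hotel, kilo}

From (ii): lima ∈ Q.
(iv): lima ∉ M.
Suppose kilo ∉ M: no assignment then satisfies all the clues, so kilo ∈ M.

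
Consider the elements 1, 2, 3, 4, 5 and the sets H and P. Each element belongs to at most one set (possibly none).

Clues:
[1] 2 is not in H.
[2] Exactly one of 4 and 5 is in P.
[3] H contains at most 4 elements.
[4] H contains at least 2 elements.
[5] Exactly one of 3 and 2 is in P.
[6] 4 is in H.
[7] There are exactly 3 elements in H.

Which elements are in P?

P = {2, 5}

From (1): 2 ∉ H.
From (6): 4 ∈ H.
(2) (exactly one): 5 ∈ P.
(7): only 3 candidates remain for H, so all are in.
(5) (exactly one): 2 ∈ P.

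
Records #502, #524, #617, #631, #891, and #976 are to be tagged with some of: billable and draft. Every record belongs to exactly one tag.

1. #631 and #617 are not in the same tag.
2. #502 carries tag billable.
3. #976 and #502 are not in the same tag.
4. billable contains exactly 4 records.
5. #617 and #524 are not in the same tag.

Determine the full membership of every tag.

billable = {#502, #524, #631, #891}; draft = {#617, #976}

From (2): #502 ∈ billable.
(3): #976 ∉ billable.
Only one tag left: #976 ∈ draft.
Suppose #524 ∉ billable: no assignment then satisfies all the clues, so #524 ∈ billable.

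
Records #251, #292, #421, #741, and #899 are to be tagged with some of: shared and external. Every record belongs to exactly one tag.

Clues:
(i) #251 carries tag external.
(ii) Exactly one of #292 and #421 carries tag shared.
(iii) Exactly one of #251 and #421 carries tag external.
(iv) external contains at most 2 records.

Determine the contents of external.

From (i): #251 ∈ external.
(iii) (exactly one): #421 ∉ external.
Only one tag left: #421 ∈ shared.
(ii) (exactly one): #292 ∉ shared.
Only one tag left: #292 ∈ external.
(iv): external already has 2, so the rest are out.
Only one tag left: #741 ∈ shared.
Only one tag left: #899 ∈ shared.

external = {#251, #292}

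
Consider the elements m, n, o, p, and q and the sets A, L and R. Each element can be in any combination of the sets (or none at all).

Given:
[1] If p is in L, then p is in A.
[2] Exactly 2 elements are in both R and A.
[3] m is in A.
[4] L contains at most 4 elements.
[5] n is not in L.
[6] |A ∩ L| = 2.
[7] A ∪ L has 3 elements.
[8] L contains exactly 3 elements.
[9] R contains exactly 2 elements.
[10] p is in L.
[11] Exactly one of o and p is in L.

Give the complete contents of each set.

From (3): m ∈ A.
From (5): n ∉ L.
From (10): p ∈ L.
(1): p ∈ A.
(11) (exactly one): o ∉ L.
(8): only 3 candidates remain for L, so all are in.
Suppose m ∉ R: no assignment then satisfies all the clues, so m ∈ R.

A = {m, p}; L = {m, p, q}; R = {m, p}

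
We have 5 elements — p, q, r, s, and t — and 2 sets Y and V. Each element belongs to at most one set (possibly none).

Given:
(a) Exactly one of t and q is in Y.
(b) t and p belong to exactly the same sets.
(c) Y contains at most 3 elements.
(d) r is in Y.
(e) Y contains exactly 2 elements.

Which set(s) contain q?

q: Y

From (d): r ∈ Y.
Suppose q ∉ Y: no assignment then satisfies all the clues, so q ∈ Y.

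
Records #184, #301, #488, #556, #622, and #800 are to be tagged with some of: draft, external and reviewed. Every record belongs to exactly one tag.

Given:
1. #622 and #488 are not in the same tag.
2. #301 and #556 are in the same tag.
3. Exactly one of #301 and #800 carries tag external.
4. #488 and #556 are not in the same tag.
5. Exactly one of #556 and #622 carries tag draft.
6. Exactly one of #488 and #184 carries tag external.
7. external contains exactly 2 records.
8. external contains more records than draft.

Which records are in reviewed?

reviewed = {#184, #301, #556}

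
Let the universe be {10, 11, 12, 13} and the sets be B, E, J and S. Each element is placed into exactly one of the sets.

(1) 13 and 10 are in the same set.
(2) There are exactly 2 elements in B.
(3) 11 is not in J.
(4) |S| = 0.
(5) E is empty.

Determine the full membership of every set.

B = {11, 12}; E = {}; J = {10, 13}; S = {}

From (3): 11 ∉ J.
(4): S already has 0, so the rest are out.
(5): E already has 0, so the rest are out.
Only one set left: 11 ∈ B.
Suppose 10 ∈ B: no assignment then satisfies all the clues, so 10 ∉ B.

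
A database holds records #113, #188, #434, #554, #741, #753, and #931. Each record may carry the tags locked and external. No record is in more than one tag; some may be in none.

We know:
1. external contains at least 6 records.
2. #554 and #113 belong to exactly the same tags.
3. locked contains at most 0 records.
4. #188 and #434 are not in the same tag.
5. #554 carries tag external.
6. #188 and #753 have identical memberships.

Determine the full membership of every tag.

From (5): #554 ∈ external.
(2): #113 matches #554: #113 ∉ locked.
(2): #113 matches #554: #113 ∈ external.
(3): locked already has 0, so the rest are out.
Suppose #188 ∉ external: no assignment then satisfies all the clues, so #188 ∈ external.

locked = {}; external = {#113, #188, #554, #741, #753, #931}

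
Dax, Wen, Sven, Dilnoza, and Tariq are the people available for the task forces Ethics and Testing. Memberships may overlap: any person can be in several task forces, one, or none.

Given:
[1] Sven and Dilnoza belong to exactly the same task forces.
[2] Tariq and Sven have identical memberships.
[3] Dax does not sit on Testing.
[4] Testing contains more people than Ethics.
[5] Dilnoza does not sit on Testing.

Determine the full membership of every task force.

Ethics = {}; Testing = {Wen}

From (3): Dax ∉ Testing.
From (5): Dilnoza ∉ Testing.
(1): Sven matches Dilnoza: Sven ∉ Testing.
(2): Tariq matches Sven: Tariq ∉ Testing.
Suppose Dax ∈ Ethics: no assignment then satisfies all the clues, so Dax ∉ Ethics.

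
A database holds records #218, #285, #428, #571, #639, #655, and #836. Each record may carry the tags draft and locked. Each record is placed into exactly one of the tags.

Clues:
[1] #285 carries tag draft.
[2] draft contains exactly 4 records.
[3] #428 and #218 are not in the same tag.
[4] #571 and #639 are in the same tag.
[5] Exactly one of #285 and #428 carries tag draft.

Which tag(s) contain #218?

From (1): #285 ∈ draft.
(5) (exactly one): #428 ∉ draft.
Only one tag left: #428 ∈ locked.
(3): #218 ∉ locked.
Only one tag left: #218 ∈ draft.

#218: draft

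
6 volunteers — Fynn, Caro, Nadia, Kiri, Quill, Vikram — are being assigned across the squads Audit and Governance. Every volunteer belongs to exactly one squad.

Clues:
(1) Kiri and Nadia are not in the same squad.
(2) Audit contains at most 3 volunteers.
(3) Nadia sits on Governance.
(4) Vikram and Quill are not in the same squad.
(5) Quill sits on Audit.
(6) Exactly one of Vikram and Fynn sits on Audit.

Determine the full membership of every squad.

Audit = {Fynn, Kiri, Quill}; Governance = {Caro, Nadia, Vikram}

From (3): Nadia ∈ Governance.
From (5): Quill ∈ Audit.
(1): Kiri ∉ Governance.
(4): Vikram ∉ Audit.
(6) (exactly one): Fynn ∈ Audit.
Only one squad left: Kiri ∈ Audit.
Only one squad left: Vikram ∈ Governance.
(2): Audit already has 3, so the rest are out.
Only one squad left: Caro ∈ Governance.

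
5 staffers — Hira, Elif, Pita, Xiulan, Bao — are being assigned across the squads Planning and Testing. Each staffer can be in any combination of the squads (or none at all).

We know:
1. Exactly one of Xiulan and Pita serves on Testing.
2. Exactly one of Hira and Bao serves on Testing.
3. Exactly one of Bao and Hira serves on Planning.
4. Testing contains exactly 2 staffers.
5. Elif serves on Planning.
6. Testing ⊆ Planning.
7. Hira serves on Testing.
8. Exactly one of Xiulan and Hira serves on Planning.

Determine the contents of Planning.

Planning = {Elif, Hira, Pita}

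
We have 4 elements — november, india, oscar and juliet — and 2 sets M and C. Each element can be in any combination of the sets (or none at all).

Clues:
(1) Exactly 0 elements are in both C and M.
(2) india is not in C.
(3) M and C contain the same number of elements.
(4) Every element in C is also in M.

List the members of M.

M = {}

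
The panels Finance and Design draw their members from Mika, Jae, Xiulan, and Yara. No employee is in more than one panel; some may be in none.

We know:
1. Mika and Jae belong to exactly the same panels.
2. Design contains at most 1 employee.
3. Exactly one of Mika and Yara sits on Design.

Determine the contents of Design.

Design = {Yara}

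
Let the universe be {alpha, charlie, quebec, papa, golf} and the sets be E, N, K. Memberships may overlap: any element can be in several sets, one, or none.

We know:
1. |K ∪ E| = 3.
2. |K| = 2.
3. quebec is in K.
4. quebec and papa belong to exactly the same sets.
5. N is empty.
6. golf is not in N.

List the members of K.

K = {papa, quebec}

From (3): quebec ∈ K.
From (6): golf ∉ N.
(4): papa matches quebec: papa ∈ K.
(5): N already has 0, so the rest are out.
(2): K already has 2, so the rest are out.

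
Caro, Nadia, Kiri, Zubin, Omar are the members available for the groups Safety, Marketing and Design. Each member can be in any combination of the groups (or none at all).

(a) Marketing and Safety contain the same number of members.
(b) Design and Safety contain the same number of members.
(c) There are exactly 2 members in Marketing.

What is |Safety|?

2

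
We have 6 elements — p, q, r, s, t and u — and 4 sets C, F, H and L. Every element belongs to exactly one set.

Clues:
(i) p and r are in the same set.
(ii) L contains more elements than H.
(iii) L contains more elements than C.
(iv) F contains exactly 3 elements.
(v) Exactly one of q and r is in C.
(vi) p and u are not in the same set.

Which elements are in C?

C = {q}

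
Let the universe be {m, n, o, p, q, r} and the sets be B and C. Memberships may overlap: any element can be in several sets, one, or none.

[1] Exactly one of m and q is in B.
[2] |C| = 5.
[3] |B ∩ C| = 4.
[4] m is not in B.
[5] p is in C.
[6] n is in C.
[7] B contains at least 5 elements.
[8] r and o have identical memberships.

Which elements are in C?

C = {m, n, o, p, r}

From (4): m ∉ B.
From (5): p ∈ C.
From (6): n ∈ C.
(1) (exactly one): q ∈ B.
(7): only 5 candidates remain for B, so all are in.
Suppose m ∉ C: no assignment then satisfies all the clues, so m ∈ C.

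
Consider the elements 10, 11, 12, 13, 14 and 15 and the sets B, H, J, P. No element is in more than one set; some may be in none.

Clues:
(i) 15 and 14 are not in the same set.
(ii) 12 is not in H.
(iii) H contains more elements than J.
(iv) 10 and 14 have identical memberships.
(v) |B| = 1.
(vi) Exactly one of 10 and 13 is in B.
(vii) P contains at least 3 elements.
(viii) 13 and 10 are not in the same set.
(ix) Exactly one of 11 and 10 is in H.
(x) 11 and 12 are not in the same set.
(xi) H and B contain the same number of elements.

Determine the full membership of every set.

From (ii): 12 ∉ H.
Suppose 10 ∈ B: no assignment then satisfies all the clues, so 10 ∉ B.

B = {13}; H = {11}; J = {}; P = {10, 12, 14}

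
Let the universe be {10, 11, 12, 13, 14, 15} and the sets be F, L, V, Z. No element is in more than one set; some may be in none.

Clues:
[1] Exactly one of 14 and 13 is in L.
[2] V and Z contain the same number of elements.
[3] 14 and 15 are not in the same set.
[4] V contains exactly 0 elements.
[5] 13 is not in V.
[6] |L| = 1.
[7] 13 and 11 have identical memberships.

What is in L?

L = {14}

From (5): 13 ∉ V.
(4): V already has 0, so the rest are out.
Suppose 10 ∈ L: no assignment then satisfies all the clues, so 10 ∉ L.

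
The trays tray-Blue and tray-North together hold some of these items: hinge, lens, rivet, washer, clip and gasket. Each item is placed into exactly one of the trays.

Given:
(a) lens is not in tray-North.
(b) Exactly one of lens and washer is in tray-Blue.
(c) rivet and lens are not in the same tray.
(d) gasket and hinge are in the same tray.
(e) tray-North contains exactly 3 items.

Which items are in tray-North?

From (a): lens ∉ tray-North.
Only one tray left: lens ∈ tray-Blue.
(b) (exactly one): washer ∉ tray-Blue.
(c): rivet ∉ tray-Blue.
Only one tray left: rivet ∈ tray-North.
Only one tray left: washer ∈ tray-North.
Suppose hinge ∈ tray-North: no assignment then satisfies all the clues, so hinge ∉ tray-North.

tray-North = {clip, rivet, washer}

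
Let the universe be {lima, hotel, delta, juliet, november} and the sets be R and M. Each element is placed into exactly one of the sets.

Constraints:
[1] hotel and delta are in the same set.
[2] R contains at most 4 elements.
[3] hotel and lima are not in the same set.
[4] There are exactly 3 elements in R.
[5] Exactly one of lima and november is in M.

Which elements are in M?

M = {juliet, lima}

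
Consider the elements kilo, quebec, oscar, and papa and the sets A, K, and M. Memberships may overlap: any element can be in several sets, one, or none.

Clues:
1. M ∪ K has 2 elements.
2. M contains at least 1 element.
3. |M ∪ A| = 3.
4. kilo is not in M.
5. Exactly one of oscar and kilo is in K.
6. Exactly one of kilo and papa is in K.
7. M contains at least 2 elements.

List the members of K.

K = {oscar, papa}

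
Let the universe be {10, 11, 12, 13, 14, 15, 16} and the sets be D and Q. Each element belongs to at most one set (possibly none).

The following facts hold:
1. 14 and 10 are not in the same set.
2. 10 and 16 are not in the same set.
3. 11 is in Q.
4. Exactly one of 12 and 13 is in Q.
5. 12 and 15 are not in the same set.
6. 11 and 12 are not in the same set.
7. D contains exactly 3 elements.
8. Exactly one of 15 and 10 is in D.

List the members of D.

D = {14, 15, 16}

From (3): 11 ∈ Q.
(6): 12 ∉ Q.
(4) (exactly one): 13 ∈ Q.
Suppose 10 ∈ D: no assignment then satisfies all the clues, so 10 ∉ D.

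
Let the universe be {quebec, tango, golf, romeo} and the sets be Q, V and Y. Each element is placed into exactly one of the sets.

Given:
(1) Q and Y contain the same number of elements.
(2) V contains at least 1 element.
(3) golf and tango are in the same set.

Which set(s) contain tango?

tango: V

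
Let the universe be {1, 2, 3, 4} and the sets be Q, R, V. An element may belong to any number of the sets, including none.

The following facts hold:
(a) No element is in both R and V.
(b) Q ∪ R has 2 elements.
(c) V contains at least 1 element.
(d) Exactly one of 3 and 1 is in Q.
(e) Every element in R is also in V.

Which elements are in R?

R = {}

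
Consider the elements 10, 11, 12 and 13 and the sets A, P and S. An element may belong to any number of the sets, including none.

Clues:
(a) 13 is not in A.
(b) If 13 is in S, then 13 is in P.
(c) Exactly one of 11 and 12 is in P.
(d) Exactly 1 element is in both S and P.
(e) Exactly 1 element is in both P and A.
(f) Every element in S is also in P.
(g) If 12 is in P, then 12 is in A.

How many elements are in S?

1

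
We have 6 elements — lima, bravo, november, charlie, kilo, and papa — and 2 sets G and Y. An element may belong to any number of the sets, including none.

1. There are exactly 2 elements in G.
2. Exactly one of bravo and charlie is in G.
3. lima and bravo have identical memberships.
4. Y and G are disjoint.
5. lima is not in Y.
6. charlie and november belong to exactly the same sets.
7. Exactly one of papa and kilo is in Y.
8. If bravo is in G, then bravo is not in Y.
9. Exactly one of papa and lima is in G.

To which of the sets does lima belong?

lima: G

From (5): lima ∉ Y.
(3): bravo matches lima: bravo ∉ Y.
Suppose lima ∉ G: no assignment then satisfies all the clues, so lima ∈ G.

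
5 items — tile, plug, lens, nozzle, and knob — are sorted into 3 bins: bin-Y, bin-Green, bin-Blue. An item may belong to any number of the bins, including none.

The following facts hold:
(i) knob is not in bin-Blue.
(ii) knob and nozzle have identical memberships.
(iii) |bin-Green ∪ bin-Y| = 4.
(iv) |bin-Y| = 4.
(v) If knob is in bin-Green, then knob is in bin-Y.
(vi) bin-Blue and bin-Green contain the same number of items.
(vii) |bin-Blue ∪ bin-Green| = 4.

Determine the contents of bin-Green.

bin-Green = {knob, nozzle}

From (i): knob ∉ bin-Blue.
(ii): nozzle matches knob: nozzle ∉ bin-Blue.
Suppose tile ∈ bin-Green: no assignment then satisfies all the clues, so tile ∉ bin-Green.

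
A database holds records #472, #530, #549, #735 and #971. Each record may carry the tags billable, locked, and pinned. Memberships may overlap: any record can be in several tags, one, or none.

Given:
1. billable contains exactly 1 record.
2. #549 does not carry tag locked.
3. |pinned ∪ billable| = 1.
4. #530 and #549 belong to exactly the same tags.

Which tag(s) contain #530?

#530: none

From (2): #549 ∉ locked.
(4): #530 matches #549: #530 ∉ locked.
Suppose #530 ∈ billable: no assignment then satisfies all the clues, so #530 ∉ billable.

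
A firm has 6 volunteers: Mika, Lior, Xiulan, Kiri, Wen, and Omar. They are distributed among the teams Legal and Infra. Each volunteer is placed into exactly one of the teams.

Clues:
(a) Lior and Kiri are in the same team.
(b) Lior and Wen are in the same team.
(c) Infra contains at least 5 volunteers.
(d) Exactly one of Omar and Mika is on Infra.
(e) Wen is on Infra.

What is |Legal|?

1

From (e): Wen ∈ Infra.
(b): Lior matches Wen: Lior ∉ Legal.
(b): Lior matches Wen: Lior ∈ Infra.
(a): Kiri matches Lior: Kiri ∉ Legal.
(a): Kiri matches Lior: Kiri ∈ Infra.
Suppose Xiulan ∈ Legal: no assignment then satisfies all the clues, so Xiulan ∉ Legal.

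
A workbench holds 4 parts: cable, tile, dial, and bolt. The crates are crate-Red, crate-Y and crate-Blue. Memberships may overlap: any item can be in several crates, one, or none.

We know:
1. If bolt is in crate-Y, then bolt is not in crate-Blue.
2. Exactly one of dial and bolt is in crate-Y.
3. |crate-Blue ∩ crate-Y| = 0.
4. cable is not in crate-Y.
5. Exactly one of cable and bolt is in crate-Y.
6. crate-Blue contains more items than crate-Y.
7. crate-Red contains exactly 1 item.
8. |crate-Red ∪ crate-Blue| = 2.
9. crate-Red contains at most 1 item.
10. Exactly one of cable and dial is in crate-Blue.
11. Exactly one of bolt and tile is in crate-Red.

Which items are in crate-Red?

From (4): cable ∉ crate-Y.
(5) (exactly one): bolt ∈ crate-Y.
(1): bolt ∉ crate-Blue.
(2) (exactly one): dial ∉ crate-Y.
Suppose cable ∈ crate-Red: no assignment then satisfies all the clues, so cable ∉ crate-Red.

crate-Red = {tile}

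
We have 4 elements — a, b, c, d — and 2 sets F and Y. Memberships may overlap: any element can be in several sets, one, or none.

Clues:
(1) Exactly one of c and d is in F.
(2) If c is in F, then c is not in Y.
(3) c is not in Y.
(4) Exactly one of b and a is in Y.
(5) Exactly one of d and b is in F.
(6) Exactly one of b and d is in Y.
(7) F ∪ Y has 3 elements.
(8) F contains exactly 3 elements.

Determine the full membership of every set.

F = {a, b, c}; Y = {b}

From (3): c ∉ Y.
Suppose a ∉ F: no assignment then satisfies all the clues, so a ∈ F.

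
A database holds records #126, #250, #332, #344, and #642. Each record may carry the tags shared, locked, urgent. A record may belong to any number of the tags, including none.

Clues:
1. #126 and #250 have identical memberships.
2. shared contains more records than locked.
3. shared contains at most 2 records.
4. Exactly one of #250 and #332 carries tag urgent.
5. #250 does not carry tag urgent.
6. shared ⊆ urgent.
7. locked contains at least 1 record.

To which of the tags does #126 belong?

From (5): #250 ∉ urgent.
(1): #126 matches #250: #126 ∉ urgent.
(4) (exactly one): #332 ∈ urgent.
(6) contrapositive: #126 ∉ shared.
(6) contrapositive: #250 ∉ shared.
Suppose #126 ∈ locked: no assignment then satisfies all the clues, so #126 ∉ locked.

#126: none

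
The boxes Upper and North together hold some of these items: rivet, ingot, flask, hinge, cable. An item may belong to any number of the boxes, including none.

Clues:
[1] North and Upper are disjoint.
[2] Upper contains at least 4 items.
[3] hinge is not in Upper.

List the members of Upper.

Upper = {cable, flask, ingot, rivet}

From (3): hinge ∉ Upper.
(2): only 4 candidates remain for Upper, so all are in.
(1) (disjoint): rivet ∉ North.
(1) (disjoint): ingot ∉ North.
(1) (disjoint): flask ∉ North.
(1) (disjoint): cable ∉ North.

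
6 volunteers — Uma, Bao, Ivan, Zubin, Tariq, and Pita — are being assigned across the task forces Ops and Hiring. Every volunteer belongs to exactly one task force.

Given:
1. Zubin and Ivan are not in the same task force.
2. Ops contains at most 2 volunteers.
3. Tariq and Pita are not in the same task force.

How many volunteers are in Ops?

2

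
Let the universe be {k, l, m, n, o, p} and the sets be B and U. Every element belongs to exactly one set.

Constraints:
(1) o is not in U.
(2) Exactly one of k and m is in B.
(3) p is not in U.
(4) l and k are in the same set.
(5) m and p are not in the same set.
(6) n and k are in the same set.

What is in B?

From (1): o ∉ U.
From (3): p ∉ U.
Only one set left: o ∈ B.
Only one set left: p ∈ B.
(5): m ∉ B.
Only one set left: m ∈ U.
(2) (exactly one): k ∈ B.
(4): l matches k: l ∈ B.
(6): n matches k: n ∈ B.

B = {k, l, n, o, p}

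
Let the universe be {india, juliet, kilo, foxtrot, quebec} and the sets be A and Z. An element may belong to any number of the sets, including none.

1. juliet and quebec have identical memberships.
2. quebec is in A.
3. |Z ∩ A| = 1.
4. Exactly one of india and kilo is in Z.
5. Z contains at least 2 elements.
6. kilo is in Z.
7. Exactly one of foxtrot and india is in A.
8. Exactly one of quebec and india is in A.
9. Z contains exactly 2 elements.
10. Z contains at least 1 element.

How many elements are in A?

3

From (2): quebec ∈ A.
From (6): kilo ∈ Z.
(1): juliet matches quebec: juliet ∈ A.
(4) (exactly one): india ∉ Z.
(8) (exactly one): india ∉ A.
(7) (exactly one): foxtrot ∈ A.
Suppose juliet ∈ Z: no assignment then satisfies all the clues, so juliet ∉ Z.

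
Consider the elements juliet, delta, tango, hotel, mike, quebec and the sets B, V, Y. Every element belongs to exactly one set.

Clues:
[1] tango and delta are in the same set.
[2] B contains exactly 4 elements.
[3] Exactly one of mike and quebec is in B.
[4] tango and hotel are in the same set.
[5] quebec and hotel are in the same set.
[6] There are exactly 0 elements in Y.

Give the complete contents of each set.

B = {delta, hotel, quebec, tango}; V = {juliet, mike}; Y = {}

(6): Y already has 0, so the rest are out.
Suppose juliet ∈ B: no assignment then satisfies all the clues, so juliet ∉ B.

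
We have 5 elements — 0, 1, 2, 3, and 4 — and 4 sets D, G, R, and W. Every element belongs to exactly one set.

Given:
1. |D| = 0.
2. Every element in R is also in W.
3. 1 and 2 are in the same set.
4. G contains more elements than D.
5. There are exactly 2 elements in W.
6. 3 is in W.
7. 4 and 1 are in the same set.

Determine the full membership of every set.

D = {}; G = {1, 2, 4}; R = {}; W = {0, 3}

From (6): 3 ∈ W.
(1): D already has 0, so the rest are out.
Suppose 0 ∈ G: no assignment then satisfies all the clues, so 0 ∉ G.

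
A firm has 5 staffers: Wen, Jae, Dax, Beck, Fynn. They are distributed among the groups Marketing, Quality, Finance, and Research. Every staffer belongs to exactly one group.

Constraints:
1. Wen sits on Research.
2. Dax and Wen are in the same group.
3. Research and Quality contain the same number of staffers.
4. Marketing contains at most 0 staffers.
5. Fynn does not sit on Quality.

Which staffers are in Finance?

Finance = {Fynn}

From (1): Wen ∈ Research.
From (5): Fynn ∉ Quality.
(2): Dax matches Wen: Dax ∉ Marketing.
(2): Dax matches Wen: Dax ∉ Quality.
(2): Dax matches Wen: Dax ∉ Finance.
(2): Dax matches Wen: Dax ∈ Research.
(4): Marketing already has 0, so the rest are out.
Suppose Jae ∈ Finance: no assignment then satisfies all the clues, so Jae ∉ Finance.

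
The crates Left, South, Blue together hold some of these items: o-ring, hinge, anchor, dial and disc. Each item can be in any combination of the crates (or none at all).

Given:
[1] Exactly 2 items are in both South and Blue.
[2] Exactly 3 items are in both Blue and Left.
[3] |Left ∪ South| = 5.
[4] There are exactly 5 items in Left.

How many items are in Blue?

3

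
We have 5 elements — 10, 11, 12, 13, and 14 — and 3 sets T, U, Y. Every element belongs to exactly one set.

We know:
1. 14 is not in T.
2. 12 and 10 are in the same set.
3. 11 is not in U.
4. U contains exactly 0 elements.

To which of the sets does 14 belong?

From (1): 14 ∉ T.
From (3): 11 ∉ U.
(4): U already has 0, so the rest are out.
Only one set left: 14 ∈ Y.

14: Y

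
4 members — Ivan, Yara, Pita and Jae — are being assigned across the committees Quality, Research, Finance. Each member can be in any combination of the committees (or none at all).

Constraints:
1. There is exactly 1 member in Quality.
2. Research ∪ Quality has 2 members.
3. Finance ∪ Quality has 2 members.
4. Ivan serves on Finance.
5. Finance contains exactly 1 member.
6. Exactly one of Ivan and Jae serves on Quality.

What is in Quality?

Quality = {Jae}

From (4): Ivan ∈ Finance.
(5): Finance already has 1, so the rest are out.
Suppose Ivan ∈ Quality: no assignment then satisfies all the clues, so Ivan ∉ Quality.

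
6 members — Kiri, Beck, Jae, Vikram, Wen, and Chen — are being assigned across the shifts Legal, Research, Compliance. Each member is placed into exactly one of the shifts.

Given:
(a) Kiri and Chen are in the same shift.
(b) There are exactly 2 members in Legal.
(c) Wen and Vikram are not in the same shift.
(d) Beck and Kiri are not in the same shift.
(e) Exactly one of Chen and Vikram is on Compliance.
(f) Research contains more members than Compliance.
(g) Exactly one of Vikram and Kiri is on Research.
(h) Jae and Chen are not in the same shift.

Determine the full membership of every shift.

Legal = {Beck, Jae}; Research = {Chen, Kiri, Wen}; Compliance = {Vikram}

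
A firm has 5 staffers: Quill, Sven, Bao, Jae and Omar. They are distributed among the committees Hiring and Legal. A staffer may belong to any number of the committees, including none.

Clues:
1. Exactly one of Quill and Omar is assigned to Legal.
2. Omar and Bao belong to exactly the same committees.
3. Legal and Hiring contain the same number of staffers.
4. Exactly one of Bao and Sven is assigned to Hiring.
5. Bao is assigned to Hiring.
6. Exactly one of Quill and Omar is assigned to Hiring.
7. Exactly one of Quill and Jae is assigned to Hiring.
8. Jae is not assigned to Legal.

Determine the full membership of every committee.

Hiring = {Bao, Jae, Omar}; Legal = {Bao, Omar, Sven}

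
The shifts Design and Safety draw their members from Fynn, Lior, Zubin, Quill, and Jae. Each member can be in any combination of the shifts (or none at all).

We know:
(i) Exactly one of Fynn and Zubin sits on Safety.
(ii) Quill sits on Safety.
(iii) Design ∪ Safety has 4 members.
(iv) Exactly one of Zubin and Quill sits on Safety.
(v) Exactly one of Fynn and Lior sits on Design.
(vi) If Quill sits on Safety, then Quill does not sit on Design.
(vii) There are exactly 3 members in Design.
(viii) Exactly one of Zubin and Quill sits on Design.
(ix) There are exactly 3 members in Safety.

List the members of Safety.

Safety = {Fynn, Jae, Quill}

From (ii): Quill ∈ Safety.
(iv) (exactly one): Zubin ∉ Safety.
(vi): Quill ∉ Design.
(viii) (exactly one): Zubin ∈ Design.
(i) (exactly one): Fynn ∈ Safety.
Suppose Lior ∈ Safety: no assignment then satisfies all the clues, so Lior ∉ Safety.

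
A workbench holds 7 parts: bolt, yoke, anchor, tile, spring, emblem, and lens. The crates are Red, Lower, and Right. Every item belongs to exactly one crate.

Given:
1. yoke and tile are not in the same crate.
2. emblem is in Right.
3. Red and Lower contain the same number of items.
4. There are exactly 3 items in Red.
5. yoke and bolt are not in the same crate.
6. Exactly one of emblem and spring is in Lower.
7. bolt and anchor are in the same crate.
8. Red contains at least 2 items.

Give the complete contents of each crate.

From (2): emblem ∈ Right.
(6) (exactly one): spring ∈ Lower.
Suppose bolt ∉ Red: no assignment then satisfies all the clues, so bolt ∈ Red.

Red = {anchor, bolt, tile}; Lower = {lens, spring, yoke}; Right = {emblem}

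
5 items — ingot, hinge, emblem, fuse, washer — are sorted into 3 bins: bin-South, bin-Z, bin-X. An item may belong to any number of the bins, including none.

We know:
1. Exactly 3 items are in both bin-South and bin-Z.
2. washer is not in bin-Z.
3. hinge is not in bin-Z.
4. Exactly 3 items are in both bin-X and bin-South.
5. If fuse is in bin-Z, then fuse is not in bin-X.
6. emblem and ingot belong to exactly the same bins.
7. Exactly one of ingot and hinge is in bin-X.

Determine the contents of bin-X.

bin-X = {emblem, ingot, washer}

From (2): washer ∉ bin-Z.
From (3): hinge ∉ bin-Z.
Suppose ingot ∉ bin-X: no assignment then satisfies all the clues, so ingot ∈ bin-X.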